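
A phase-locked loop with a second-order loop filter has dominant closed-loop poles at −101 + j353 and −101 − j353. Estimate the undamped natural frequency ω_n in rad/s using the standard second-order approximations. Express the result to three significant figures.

|pole| = ω_n = √(101² + 353²) = 367 rad/s; ζ = cos θ = σ/ω_n = 0.275.

ω_n ≈ 367 rad/s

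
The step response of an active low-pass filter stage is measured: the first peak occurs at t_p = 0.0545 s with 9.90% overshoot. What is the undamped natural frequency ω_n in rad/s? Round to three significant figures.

ζ from %OS: ζ = |ln 0.0990|/√(π²+ln²0.0990) = 0.593.
From t_p = π/ω_d, ω_d = π/0.0545 = 57.6 rad/s, so ω_n = ω_d/√(1−ζ²) = 71.6 rad/s.

ω_n ≈ 71.6 rad/s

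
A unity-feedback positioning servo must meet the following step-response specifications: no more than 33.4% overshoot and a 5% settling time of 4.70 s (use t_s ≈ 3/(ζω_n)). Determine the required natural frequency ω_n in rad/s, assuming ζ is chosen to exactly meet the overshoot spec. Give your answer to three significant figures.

ζ = −ln(OS)/√(π² + (ln OS)²). With OS = 0.334, ln OS = −1.097 and ζ = 1.097/3.327 = 0.330.
From t_s ≈ 3/(ζω_n): ω_n = 3/(ζ·t_s) = 3/(0.330·4.70) = 1.94 rad/s.

ω_n ≈ 1.94 rad/s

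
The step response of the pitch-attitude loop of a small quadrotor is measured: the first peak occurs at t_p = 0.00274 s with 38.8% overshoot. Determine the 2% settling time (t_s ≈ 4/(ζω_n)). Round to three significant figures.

t_s ≈ 0.0116 s

The overshoot fixes ζ = −ln(OS)/√(π²+ln²(OS)) = 0.289.
From t_p = π/ω_d, ω_d = π/0.00274 = 1150 rad/s, so ω_n = ω_d/√(1−ζ²) = 1200 rad/s.
t_s ≈ 4/(ζω_n) = 4/(0.289·1200) = 0.0116 s.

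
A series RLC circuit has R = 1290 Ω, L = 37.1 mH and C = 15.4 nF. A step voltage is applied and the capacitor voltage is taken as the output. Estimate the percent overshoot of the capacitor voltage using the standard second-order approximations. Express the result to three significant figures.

For a series RLC circuit (capacitor voltage as output), ω_n = 1/√(LC) = 1/√(37.1 mH · 15.4 nF) = 41800 rad/s.
ζ = (R/2)·√(C/L) = (1290/2)·√(15.4 nF/37.1 mH) = 0.416.
%OS = 100·exp(−πζ/√(1−ζ²)) = 23.8%.

%OS ≈ 23.8%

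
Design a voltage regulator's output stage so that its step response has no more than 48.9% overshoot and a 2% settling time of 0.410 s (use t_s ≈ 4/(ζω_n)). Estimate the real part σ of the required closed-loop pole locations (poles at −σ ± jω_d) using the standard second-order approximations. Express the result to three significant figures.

The settling-time spec alone fixes σ = ζω_n = 4/t_s = 4/0.410 = 9.76.
(Overshoot then fixes ζ = 0.222 and hence ω_d = σ·√(1−ζ²)/ζ = 42.8 rad/s.)

σ ≈ 9.76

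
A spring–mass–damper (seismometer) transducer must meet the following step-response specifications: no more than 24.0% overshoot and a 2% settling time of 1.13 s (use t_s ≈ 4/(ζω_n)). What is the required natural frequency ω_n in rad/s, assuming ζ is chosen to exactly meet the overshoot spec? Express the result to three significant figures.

ω_n ≈ 8.56 rad/s

Inverting the overshoot relation: ζ = |ln 0.240|/√(π² + ln²0.240) = 0.414.
Then ω_n = 4/(ζ t_s) = 4/(0.414 × 1.13) = 8.56 rad/s.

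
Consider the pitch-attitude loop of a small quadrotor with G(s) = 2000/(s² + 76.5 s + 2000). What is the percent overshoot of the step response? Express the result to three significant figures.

Comparing the denominator to s² + 2ζω_n s + ω_n²: ω_n = √2000 = 44.7 rad/s, and 2ζω_n = 76.5 so ζ = 76.5/(2·44.7) = 0.855.
Overshoot: exp(−π·0.855/√(1−0.855²)) = 0.00560, i.e. 0.560%.

%OS ≈ 0.560%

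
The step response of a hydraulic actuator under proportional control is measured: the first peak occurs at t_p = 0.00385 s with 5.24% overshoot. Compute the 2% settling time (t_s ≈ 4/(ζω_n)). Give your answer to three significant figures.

The overshoot fixes ζ = −ln(OS)/√(π²+ln²(OS)) = 0.684.
From t_p = π/ω_d, ω_d = π/0.00385 = 816 rad/s, so ω_n = ω_d/√(1−ζ²) = 1120 rad/s.
t_s ≈ 4/(ζω_n) = 4/(0.684·1120) = 0.00522 s.

t_s ≈ 0.00522 s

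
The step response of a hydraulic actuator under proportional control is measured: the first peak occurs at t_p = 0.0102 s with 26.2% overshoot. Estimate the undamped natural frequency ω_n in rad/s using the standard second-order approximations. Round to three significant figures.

The overshoot fixes ζ = −ln(OS)/√(π²+ln²(OS)) = 0.392.
t_p = π/ω_d ⇒ ω_d = 308 rad/s; then ω_n = ω_d/√(1−ζ²) = 335 rad/s.

ω_n ≈ 335 rad/s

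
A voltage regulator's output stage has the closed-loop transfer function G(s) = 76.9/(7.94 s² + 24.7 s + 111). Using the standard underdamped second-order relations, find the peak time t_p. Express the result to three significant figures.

Dividing through by 7.94: denominator becomes s² + 3.111 s + 13.98.
So ω_n = √13.98 = 3.74 rad/s and ζ = 3.111/(2·3.74) = 0.416.
The damped frequency ω_d = ω_n√(1−ζ²) = 3.40 rad/s. t_p = π/ω_d = 0.924 s.

t_p ≈ 0.924 s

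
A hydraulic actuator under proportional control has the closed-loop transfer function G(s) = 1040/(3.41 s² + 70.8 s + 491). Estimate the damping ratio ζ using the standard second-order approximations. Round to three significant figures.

ζ ≈ 0.865

Dividing through by 3.41: denominator becomes s² + 20.76 s + 144.0.
So ω_n = √144.0 = 12.0 rad/s and ζ = 20.76/(2·12.0) = 0.865.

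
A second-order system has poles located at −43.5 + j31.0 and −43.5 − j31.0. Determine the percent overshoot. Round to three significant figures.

%OS ≈ 1.22%

|pole| = ω_n = √(43.5² + 31.0²) = 53.4 rad/s; ζ = cos θ = σ/ω_n = 0.814.
%OS = 100·exp(−πζ/√(1−ζ²)) = 1.22%.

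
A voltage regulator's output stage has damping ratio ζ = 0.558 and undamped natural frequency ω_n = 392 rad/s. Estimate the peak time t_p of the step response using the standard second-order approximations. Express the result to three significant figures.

t_p ≈ 0.00966 s

The damped frequency is ω_d = ω_n√(1−ζ²) = 392·√(1−0.311) = 325 rad/s.
Peak time t_p = π/ω_d = π/325 = 0.00966 s.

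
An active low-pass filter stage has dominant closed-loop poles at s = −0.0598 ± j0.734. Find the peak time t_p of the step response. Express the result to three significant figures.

t_p ≈ 4.28 s

t_p = π/ω_d with ω_d = 0.734 (the imaginary part), so t_p = 4.28 s.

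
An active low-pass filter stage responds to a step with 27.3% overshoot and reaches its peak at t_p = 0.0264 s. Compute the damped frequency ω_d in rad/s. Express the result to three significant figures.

ω_d ≈ 119 rad/s

t_p = π/ω_d, so ω_d = π/0.0264 = 119 rad/s.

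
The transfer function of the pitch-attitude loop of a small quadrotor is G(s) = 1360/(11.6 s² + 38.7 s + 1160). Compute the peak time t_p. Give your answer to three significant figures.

Dividing through by 11.6: denominator becomes s² + 3.336 s + 100.0.
So ω_n = √100.0 = 10.0 rad/s and ζ = 3.336/(2·10.0) = 0.167.
ω_d = ω_n√(1−ζ²) = 9.86 rad/s. t_p = π/ω_d = 0.319 s.

t_p ≈ 0.319 s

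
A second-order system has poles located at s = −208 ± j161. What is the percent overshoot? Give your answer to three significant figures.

%OS ≈ 1.73%

|pole| = ω_n = √(208² + 161²) = 263 rad/s; ζ = cos θ = σ/ω_n = 0.791.
%OS = 100 e^{−πζ/√(1−ζ²)} with ζ = 0.791 gives 1.73%.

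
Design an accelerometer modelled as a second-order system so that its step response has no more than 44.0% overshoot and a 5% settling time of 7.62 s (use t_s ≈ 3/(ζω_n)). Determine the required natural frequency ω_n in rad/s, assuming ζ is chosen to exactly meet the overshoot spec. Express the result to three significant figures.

ζ = −ln(OS)/√(π² + (ln OS)²). With OS = 0.440, ln OS = −0.8210 and ζ = 0.8210/3.247 = 0.253.
Then ω_n = 3/(ζ t_s) = 3/(0.253 × 7.62) = 1.56 rad/s.

ω_n ≈ 1.56 rad/s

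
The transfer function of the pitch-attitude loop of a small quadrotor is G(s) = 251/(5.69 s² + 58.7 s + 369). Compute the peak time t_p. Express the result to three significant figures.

Dividing through by 5.69: denominator becomes s² + 10.32 s + 64.85.
So ω_n = √64.85 = 8.05 rad/s and ζ = 10.32/(2·8.05) = 0.641.
The damped frequency ω_d = ω_n√(1−ζ²) = 6.18 rad/s. t_p = π/ω_d = 0.508 s.

t_p ≈ 0.508 s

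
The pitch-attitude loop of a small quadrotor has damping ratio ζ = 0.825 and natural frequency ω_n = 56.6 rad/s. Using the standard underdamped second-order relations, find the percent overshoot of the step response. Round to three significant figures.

%OS ≈ 1.02%

For an underdamped second-order system, %OS = 100·exp(−πζ/√(1−ζ²)).
πζ/√(1−ζ²) = π·0.825/√(1−0.681) = 4.586, so %OS = 100·e^(−4.586) = 1.02%.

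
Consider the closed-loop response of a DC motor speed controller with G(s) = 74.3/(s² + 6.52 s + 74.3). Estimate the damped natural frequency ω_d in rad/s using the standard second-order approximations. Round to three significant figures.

ω_n = √74.3 = 8.62 rad/s; ζ = 6.52/(2·8.62) = 0.378.
ω_d = 8.62·√(1 − 0.378²) = 7.98 rad/s.

ω_d ≈ 7.98 rad/s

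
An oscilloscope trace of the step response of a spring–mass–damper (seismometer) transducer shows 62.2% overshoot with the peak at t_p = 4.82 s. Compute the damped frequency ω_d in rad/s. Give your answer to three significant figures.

ω_d ≈ 0.652 rad/s

t_p = π/ω_d, so ω_d = π/4.82 = 0.652 rad/s.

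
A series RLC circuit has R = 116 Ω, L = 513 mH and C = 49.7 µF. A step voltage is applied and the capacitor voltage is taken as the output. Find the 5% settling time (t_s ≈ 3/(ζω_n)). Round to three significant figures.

t_s ≈ 0.0265 s

For a series RLC circuit (capacitor voltage as output), ω_n = 1/√(LC) = 1/√(513 mH · 49.7 µF) = 198 rad/s.
ζ = (R/2)·√(C/L) = (116/2)·√(49.7 µF/513 mH) = 0.571.
t_s ≈ 3/(ζω_n) = 0.0265 s.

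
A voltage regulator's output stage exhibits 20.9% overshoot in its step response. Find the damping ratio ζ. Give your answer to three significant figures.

ζ ≈ 0.446

From %OS = 100·exp(−πζ/√(1−ζ²)), invert to get ζ = −ln(OS)/√(π² + ln²(OS)) with OS = 0.209.
−ln 0.209 = 1.565, so ζ = 1.565/√(π² + 2.451) = 0.446.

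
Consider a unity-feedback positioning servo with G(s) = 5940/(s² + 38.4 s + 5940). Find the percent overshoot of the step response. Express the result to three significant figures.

Matching coefficients with s² + 2ζω_n s + ω_n² gives ω_n² = 5940 ⇒ ω_n = 77.1 rad/s, and ζ = 38.4/(2ω_n) = 0.249.
%OS = 100·exp(−πζ/√(1−ζ²)) = 44.6%.

%OS ≈ 44.6%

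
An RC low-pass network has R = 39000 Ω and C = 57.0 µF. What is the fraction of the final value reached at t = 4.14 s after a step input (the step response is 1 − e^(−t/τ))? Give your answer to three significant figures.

y/y_∞ ≈ 0.845

τ = RC = 39000 × 57.0 µF = 2.22 s.
y(t)/y_∞ = 1 − e^(−t/τ) = 1 − e^(−4.14/2.22) = 1 − e^(−1.86) = 0.845.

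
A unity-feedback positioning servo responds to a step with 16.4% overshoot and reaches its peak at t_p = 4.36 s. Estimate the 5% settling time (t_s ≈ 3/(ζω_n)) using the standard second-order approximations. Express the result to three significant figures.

t_s ≈ 7.23 s

The overshoot fixes ζ = −ln(OS)/√(π²+ln²(OS)) = 0.499.
t_p = π/ω_d ⇒ ω_d = 0.721 rad/s; then ω_n = ω_d/√(1−ζ²) = 0.831 rad/s.
t_s ≈ 3/(ζω_n) = 3/(0.499·0.831) = 7.23 s.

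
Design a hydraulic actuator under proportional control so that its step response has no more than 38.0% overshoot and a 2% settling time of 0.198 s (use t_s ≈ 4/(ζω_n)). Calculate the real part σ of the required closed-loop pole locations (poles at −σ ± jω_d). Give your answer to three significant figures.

σ ≈ 20.2

The settling-time spec alone fixes σ = ζω_n = 4/t_s = 4/0.198 = 20.2.
(Overshoot then fixes ζ = 0.294 and hence ω_d = σ·√(1−ζ²)/ζ = 65.6 rad/s.)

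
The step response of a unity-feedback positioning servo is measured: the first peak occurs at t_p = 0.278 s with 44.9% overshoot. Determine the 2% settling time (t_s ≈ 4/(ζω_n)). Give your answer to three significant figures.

t_s ≈ 1.39 s

The overshoot fixes ζ = −ln(OS)/√(π²+ln²(OS)) = 0.247.
From t_p = π/ω_d, ω_d = π/0.278 = 11.3 rad/s, so ω_n = ω_d/√(1−ζ²) = 11.7 rad/s.
t_s ≈ 4/(ζω_n) = 4/(0.247·11.7) = 1.39 s.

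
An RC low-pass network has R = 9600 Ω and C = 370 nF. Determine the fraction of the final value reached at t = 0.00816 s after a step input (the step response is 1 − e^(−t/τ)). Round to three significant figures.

y/y_∞ ≈ 0.899

τ = RC = 9600 × 370 nF = 0.00355 s.
y(t)/y_∞ = 1 − e^(−t/τ) = 1 − e^(−0.00816/0.00355) = 1 − e^(−2.30) = 0.899.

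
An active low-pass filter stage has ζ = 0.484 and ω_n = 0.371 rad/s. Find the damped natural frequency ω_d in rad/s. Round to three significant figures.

ω_d ≈ 0.325 rad/s

ω_d = ω_n√(1−ζ²) = 0.371·√0.766 = 0.325 rad/s.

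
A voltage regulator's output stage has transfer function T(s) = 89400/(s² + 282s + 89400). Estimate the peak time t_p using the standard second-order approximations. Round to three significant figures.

Comparing the denominator to s² + 2ζω_n s + ω_n²: ω_n = √89400 = 299 rad/s, and 2ζω_n = 282 so ζ = 282/(2·299) = 0.472.
ω_d = ω_n√(1−ζ²) = 264 rad/s. Then t_p = π/ω_d = 0.0119 s.

t_p ≈ 0.0119 s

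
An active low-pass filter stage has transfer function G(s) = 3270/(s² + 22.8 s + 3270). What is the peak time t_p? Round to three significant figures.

ω_n = √3270 = 57.2 rad/s; ζ = 22.8/(2·57.2) = 0.199.
The damped frequency ω_d = ω_n√(1−ζ²) = 56.0 rad/s. Then t_p = π/ω_d = 0.0561 s.

t_p ≈ 0.0561 s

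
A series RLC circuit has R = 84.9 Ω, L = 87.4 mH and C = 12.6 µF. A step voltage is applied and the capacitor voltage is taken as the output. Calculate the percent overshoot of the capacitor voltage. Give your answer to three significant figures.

%OS ≈ 15.5%

For a series RLC circuit (capacitor voltage as output), ω_n = 1/√(LC) = 1/√(87.4 mH · 12.6 µF) = 953 rad/s.
ζ = (R/2)·√(C/L) = (84.9/2)·√(12.6 µF/87.4 mH) = 0.510.
%OS = 100 e^{−πζ/√(1−ζ²)} with ζ = 0.510 gives 15.5%.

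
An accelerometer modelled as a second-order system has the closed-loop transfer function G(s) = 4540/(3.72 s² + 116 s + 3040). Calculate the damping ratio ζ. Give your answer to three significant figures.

ζ ≈ 0.545

Dividing through by 3.72: denominator becomes s² + 31.18 s + 817.2.
So ω_n = √817.2 = 28.6 rad/s and ζ = 31.18/(2·28.6) = 0.545.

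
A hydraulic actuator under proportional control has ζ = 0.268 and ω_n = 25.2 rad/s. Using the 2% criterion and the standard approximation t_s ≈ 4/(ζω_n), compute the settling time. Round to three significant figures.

t_s ≈ 4/(ζω_n) = 4/(0.268 × 25.2) = 0.592 s.

t_s ≈ 0.592 s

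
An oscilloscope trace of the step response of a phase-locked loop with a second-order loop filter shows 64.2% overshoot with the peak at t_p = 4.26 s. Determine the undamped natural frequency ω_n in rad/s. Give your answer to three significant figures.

ω_n ≈ 0.745 rad/s

From the overshoot, ζ = −ln(OS)/√(π²+ln²(OS)) = 0.140.
From t_p = π/ω_d, ω_d = π/4.26 = 0.737 rad/s, so ω_n = ω_d/√(1−ζ²) = 0.745 rad/s.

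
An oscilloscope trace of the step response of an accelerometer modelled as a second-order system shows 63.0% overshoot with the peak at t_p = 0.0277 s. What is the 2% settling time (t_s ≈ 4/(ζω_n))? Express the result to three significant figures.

t_s ≈ 0.240 s

From the overshoot, ζ = −ln(OS)/√(π²+ln²(OS)) = 0.146.
From t_p = π/ω_d, ω_d = π/0.0277 = 113 rad/s, so ω_n = ω_d/√(1−ζ²) = 115 rad/s.
t_s ≈ 4/(ζω_n) = 4/(0.146·115) = 0.240 s.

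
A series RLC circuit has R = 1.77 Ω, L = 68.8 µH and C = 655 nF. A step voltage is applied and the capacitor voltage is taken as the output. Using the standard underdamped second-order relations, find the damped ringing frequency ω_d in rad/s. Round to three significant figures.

For a series RLC circuit (capacitor voltage as output), ω_n = 1/√(LC) = 1/√(68.8 µH · 655 nF) = 149000 rad/s.
ζ = (R/2)·√(C/L) = (1.77/2)·√(655 nF/68.8 µH) = 0.0864.
ω_d = 149000·√(1 − 0.0864²) = 148000 rad/s.

ω_d ≈ 148000 rad/s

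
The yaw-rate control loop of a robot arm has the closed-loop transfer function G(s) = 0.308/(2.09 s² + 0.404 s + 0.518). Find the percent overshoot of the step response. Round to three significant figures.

%OS ≈ 53.7%

Dividing through by 2.09: denominator becomes s² + 0.1933 s + 0.2478.
So ω_n = √0.2478 = 0.498 rad/s and ζ = 0.1933/(2·0.498) = 0.194.
%OS = 100·exp(−πζ/√(1−ζ²)) = 53.7%.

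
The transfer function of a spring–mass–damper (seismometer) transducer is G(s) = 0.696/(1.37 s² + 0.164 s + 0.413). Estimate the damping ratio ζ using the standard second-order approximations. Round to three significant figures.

ζ ≈ 0.109

Dividing through by 1.37: denominator becomes s² + 0.1197 s + 0.3015.
So ω_n = √0.3015 = 0.549 rad/s and ζ = 0.1197/(2·0.549) = 0.109.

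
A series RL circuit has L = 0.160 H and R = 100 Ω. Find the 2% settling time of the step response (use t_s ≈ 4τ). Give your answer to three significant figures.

t_s ≈ 0.00640 s

τ = L/R = 0.160/100 = 0.00160 s.
t_s ≈ 4τ = 0.00640 s.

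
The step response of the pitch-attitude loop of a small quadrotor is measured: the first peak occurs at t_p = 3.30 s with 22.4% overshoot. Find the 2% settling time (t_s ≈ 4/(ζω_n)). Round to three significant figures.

From the overshoot, ζ = −ln(OS)/√(π²+ln²(OS)) = 0.430.
t_p = π/ω_d ⇒ ω_d = 0.952 rad/s; then ω_n = ω_d/√(1−ζ²) = 1.05 rad/s.
t_s ≈ 4/(ζω_n) = 4/(0.430·1.05) = 8.82 s.

t_s ≈ 8.82 s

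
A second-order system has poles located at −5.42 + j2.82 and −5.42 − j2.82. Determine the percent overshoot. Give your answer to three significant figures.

The poles are at −σ ± jω_d with σ = 5.42 and ω_d = 2.82, so ω_n = √(σ²+ω_d²) = 6.11 rad/s and ζ = σ/ω_n = 0.887.
Overshoot: exp(−π·0.887/√(1−0.887²)) = 0.00239, i.e. 0.239%.

%OS ≈ 0.239%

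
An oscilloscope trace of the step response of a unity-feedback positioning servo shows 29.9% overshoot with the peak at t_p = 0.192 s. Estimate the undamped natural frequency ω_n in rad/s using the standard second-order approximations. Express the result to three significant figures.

ω_n ≈ 17.5 rad/s

From the overshoot, ζ = −ln(OS)/√(π²+ln²(OS)) = 0.359.
t_p = π/ω_d ⇒ ω_d = 16.4 rad/s; then ω_n = ω_d/√(1−ζ²) = 17.5 rad/s.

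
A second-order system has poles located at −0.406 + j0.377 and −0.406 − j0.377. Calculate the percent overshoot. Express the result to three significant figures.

%OS ≈ 3.39%

The poles are at −σ ± jω_d with σ = 0.406 and ω_d = 0.377, so ω_n = √(σ²+ω_d²) = 0.554 rad/s and ζ = σ/ω_n = 0.733.
Overshoot: exp(−π·0.733/√(1−0.733²)) = 0.0339, i.e. 3.39%.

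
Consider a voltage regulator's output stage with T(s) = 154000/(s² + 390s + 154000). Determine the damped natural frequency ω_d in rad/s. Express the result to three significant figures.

ω_d ≈ 341 rad/s

ω_n = √154000 = 392 rad/s; ζ = 390/(2·392) = 0.497.
The damped frequency ω_d = ω_n√(1−ζ²) = 341 rad/s.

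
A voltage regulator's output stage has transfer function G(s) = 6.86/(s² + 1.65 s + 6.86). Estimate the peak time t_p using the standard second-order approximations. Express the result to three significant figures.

t_p ≈ 1.26 s

Matching coefficients with s² + 2ζω_n s + ω_n² gives ω_n² = 6.86 ⇒ ω_n = 2.62 rad/s, and ζ = 1.65/(2ω_n) = 0.315.
The damped frequency ω_d = ω_n√(1−ζ²) = 2.49 rad/s. Then t_p = π/ω_d = 1.26 s.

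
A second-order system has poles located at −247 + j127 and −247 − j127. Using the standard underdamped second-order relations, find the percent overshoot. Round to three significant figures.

%OS ≈ 0.222%

The poles are at −σ ± jω_d with σ = 247 and ω_d = 127, so ω_n = √(σ²+ω_d²) = 278 rad/s and ζ = σ/ω_n = 0.889.
%OS = 100 e^{−πζ/√(1−ζ²)} with ζ = 0.889 gives 0.222%.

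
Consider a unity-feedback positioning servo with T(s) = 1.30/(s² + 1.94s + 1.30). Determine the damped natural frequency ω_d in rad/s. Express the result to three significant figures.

ω_d ≈ 0.599 rad/s

ω_n = √1.30 = 1.14 rad/s; ζ = 1.94/(2·1.14) = 0.851.
ω_d = ω_n√(1−ζ²) = 0.599 rad/s.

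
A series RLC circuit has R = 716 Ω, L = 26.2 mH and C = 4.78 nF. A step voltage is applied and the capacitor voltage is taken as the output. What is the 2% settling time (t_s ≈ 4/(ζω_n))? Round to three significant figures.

t_s ≈ 0.000293 s

For a series RLC circuit (capacitor voltage as output), ω_n = 1/√(LC) = 1/√(26.2 mH · 4.78 nF) = 89400 rad/s.
ζ = (R/2)·√(C/L) = (716/2)·√(4.78 nF/26.2 mH) = 0.153.
t_s ≈ 4/(ζω_n) = 0.000293 s.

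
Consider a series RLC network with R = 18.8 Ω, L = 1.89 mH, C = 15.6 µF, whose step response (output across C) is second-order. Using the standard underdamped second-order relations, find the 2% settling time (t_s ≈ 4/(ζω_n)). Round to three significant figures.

t_s ≈ 0.000804 s

For a series RLC circuit (capacitor voltage as output), ω_n = 1/√(LC) = 1/√(1.89 mH · 15.6 µF) = 5820 rad/s.
ζ = (R/2)·√(C/L) = (18.8/2)·√(15.6 µF/1.89 mH) = 0.854.
t_s ≈ 4/(ζω_n) = 0.000804 s.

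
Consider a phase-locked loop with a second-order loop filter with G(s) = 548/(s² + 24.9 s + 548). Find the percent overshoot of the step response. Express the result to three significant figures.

ω_n = √548 = 23.4 rad/s; ζ = 24.9/(2·23.4) = 0.532.
Overshoot: exp(−π·0.532/√(1−0.532²)) = 0.139, i.e. 13.9%.

%OS ≈ 13.9%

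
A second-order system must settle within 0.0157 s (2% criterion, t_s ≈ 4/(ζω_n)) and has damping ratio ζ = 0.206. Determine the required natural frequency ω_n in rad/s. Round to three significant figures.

Rearranging t_s ≈ 4/(ζω_n) gives ω_n = 4/(ζ·t_s) = 4/(0.206 × 0.0157) = 1240 rad/s.

ω_n ≈ 1240 rad/s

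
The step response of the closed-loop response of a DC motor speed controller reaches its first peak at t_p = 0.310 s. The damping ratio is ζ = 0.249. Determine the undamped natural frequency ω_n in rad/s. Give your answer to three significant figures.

ω_n ≈ 10.5 rad/s

Peak time t_p = π/ω_d, so ω_d = π/t_p = π/0.310 = 10.1 rad/s.
ω_n = ω_d/√(1−ζ²) = 10.1/√0.938 = 10.5 rad/s.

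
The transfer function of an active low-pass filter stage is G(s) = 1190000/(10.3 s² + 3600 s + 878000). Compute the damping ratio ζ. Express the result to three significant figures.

Dividing through by 10.3: denominator becomes s² + 349.5 s + 85240.
So ω_n = √85240 = 292 rad/s and ζ = 349.5/(2·292) = 0.599.

ζ ≈ 0.599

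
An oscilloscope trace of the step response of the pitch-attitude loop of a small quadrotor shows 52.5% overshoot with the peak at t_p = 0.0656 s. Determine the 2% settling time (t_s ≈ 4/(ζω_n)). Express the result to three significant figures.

t_s ≈ 0.407 s

From the overshoot, ζ = −ln(OS)/√(π²+ln²(OS)) = 0.201.
t_p = π/ω_d ⇒ ω_d = 47.9 rad/s; then ω_n = ω_d/√(1−ζ²) = 48.9 rad/s.
t_s ≈ 4/(ζω_n) = 4/(0.201·48.9) = 0.407 s.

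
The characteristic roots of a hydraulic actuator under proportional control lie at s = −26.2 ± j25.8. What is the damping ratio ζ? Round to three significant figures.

ζ ≈ 0.713

|pole| = ω_n = √(26.2² + 25.8²) = 36.8 rad/s; ζ = cos θ = σ/ω_n = 0.713.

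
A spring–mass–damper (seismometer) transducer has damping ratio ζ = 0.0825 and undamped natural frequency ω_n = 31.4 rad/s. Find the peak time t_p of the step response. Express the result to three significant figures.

The damped frequency is ω_d = ω_n√(1−ζ²) = 31.4·√(1−0.00681) = 31.3 rad/s.
Peak time t_p = π/ω_d = π/31.3 = 0.100 s.

t_p ≈ 0.100 s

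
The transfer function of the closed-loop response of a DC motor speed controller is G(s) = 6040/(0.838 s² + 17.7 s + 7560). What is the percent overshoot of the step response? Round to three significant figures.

%OS ≈ 70.4%

Dividing through by 0.838: denominator becomes s² + 21.12 s + 9021.
So ω_n = √9021 = 95.0 rad/s and ζ = 21.12/(2·95.0) = 0.111.
%OS = 100·exp(−πζ/√(1−ζ²)) = 70.4%.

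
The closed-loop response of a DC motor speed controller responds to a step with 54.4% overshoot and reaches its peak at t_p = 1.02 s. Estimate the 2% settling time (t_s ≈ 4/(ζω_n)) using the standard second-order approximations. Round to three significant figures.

t_s ≈ 6.70 s

From the overshoot, ζ = −ln(OS)/√(π²+ln²(OS)) = 0.190.
From t_p = π/ω_d, ω_d = π/1.02 = 3.08 rad/s, so ω_n = ω_d/√(1−ζ²) = 3.14 rad/s.
t_s ≈ 4/(ζω_n) = 4/(0.190·3.14) = 6.70 s.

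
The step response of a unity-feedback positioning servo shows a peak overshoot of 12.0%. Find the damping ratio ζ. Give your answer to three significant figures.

ζ ≈ 0.559

ζ = −ln(OS)/√(π² + (ln OS)²). With OS = 0.120, ln OS = −2.120 and ζ = 2.120/3.790 = 0.559.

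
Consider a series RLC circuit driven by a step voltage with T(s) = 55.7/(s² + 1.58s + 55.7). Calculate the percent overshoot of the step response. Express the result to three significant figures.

%OS ≈ 71.6%

Comparing the denominator to s² + 2ζω_n s + ω_n²: ω_n = √55.7 = 7.46 rad/s, and 2ζω_n = 1.58 so ζ = 1.58/(2·7.46) = 0.106.
%OS = 100·exp(−πζ/√(1−ζ²)) = 71.6%.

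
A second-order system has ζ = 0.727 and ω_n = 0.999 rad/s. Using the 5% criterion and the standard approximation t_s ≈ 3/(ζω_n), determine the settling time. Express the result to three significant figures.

t_s ≈ 4.13 s

t_s ≈ 3/(ζω_n) = 3/(0.727 × 0.999) = 4.13 s.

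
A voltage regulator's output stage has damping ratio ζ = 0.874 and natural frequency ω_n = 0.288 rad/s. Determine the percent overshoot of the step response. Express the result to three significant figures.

For an underdamped second-order system, %OS = 100·exp(−πζ/√(1−ζ²)).
πζ/√(1−ζ²) = π·0.874/√(1−0.764) = 5.651, so %OS = 100·e^(−5.651) = 0.352%.

%OS ≈ 0.352%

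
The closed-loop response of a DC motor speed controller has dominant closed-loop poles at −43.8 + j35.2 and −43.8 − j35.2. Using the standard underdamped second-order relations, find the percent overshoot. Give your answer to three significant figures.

%OS ≈ 2.01%

|pole| = ω_n = √(43.8² + 35.2²) = 56.2 rad/s; ζ = cos θ = σ/ω_n = 0.779.
%OS = 100·exp(−πζ/√(1−ζ²)) = 2.01%.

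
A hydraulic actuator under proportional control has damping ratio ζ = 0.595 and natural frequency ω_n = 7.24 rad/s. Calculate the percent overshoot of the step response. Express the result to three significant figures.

%OS ≈ 9.77%

For an underdamped second-order system, %OS = 100·exp(−πζ/√(1−ζ²)).
πζ/√(1−ζ²) = π·0.595/√(1−0.354) = 2.326, so %OS = 100·e^(−2.326) = 9.77%.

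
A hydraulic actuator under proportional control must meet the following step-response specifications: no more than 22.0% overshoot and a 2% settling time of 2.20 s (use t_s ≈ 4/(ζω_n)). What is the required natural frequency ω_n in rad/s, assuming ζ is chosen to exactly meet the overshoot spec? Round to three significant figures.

ω_n ≈ 4.19 rad/s

ζ = −ln(OS)/√(π² + (ln OS)²). With OS = 0.220, ln OS = −1.514 and ζ = 1.514/3.487 = 0.434.
From t_s ≈ 4/(ζω_n): ω_n = 4/(ζ·t_s) = 4/(0.434·2.20) = 4.19 rad/s.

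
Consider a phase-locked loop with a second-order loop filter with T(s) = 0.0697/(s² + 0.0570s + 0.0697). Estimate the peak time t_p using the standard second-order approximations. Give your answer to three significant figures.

t_p ≈ 12.0 s

Comparing the denominator to s² + 2ζω_n s + ω_n²: ω_n = √0.0697 = 0.264 rad/s, and 2ζω_n = 0.0570 so ζ = 0.0570/(2·0.264) = 0.108.
ω_d = 0.264·√(1 − 0.108²) = 0.262 rad/s. Then t_p = π/ω_d = 12.0 s.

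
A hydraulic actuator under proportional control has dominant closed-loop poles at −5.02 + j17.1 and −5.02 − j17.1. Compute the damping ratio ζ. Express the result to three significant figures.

ζ ≈ 0.282

With σ = 5.02, ω_d = 17.1: ω_n = √(σ²+ω_d²) = 17.8 rad/s, ζ = σ/ω_n = 0.282.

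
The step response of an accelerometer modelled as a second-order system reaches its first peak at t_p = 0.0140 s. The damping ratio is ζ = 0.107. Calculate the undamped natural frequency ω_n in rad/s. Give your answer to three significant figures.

ω_n ≈ 226 rad/s

Peak time t_p = π/ω_d, so ω_d = π/t_p = π/0.0140 = 224 rad/s.
ω_n = ω_d/√(1−ζ²) = 224/√0.989 = 226 rad/s.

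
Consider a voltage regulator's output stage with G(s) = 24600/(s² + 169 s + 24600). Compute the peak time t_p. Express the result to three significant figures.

t_p ≈ 0.0238 s

ω_n = √24600 = 157 rad/s; ζ = 169/(2·157) = 0.539.
ω_d = 157·√(1 − 0.539²) = 132 rad/s. Then t_p = π/ω_d = 0.0238 s.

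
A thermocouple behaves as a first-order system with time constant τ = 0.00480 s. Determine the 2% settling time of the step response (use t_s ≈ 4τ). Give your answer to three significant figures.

t_s ≈ 0.0192 s

t_s ≈ 4τ = 0.0192 s.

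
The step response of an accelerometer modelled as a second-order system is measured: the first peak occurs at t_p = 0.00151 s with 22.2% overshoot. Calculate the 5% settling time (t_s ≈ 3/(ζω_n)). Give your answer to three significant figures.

From the overshoot, ζ = −ln(OS)/√(π²+ln²(OS)) = 0.432.
t_p = π/ω_d ⇒ ω_d = 2080 rad/s; then ω_n = ω_d/√(1−ζ²) = 2310 rad/s.
t_s ≈ 3/(ζω_n) = 3/(0.432·2310) = 0.00301 s.

t_s ≈ 0.00301 s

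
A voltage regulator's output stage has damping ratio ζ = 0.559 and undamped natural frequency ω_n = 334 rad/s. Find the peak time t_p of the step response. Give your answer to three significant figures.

The damped frequency is ω_d = ω_n√(1−ζ²) = 334·√(1−0.312) = 277 rad/s.
Peak time t_p = π/ω_d = π/277 = 0.0113 s.

t_p ≈ 0.0113 s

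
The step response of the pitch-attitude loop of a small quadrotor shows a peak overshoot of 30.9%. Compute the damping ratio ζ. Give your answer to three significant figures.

Inverting the overshoot relation: ζ = |ln 0.309|/√(π² + ln²0.309) = 0.350.

ζ ≈ 0.350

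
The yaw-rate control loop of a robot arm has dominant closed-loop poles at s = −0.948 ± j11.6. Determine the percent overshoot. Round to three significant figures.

The poles are at −σ ± jω_d with σ = 0.948 and ω_d = 11.6, so ω_n = √(σ²+ω_d²) = 11.6 rad/s and ζ = σ/ω_n = 0.0815.
Overshoot: exp(−π·0.0815/√(1−0.0815²)) = 0.774, i.e. 77.4%.

%OS ≈ 77.4%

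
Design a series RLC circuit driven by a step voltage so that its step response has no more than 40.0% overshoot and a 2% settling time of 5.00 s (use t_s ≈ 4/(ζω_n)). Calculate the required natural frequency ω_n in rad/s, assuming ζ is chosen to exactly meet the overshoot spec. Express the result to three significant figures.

ω_n ≈ 2.86 rad/s

From %OS = 100·exp(−πζ/√(1−ζ²)), invert to get ζ = −ln(OS)/√(π² + ln²(OS)) with OS = 0.400.
−ln 0.400 = 0.9163, so ζ = 0.9163/√(π² + 0.8396) = 0.280.
Then ω_n = 4/(ζ t_s) = 4/(0.280 × 5.00) = 2.86 rad/s.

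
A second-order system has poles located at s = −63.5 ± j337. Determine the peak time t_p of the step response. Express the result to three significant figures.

t_p ≈ 0.00932 s

t_p = π/ω_d with ω_d = 337 (the imaginary part), so t_p = 0.00932 s.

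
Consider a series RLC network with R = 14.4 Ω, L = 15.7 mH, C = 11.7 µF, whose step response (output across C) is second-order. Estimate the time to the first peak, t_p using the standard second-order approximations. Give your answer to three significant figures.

t_p ≈ 0.00137 s

For a series RLC circuit (capacitor voltage as output), ω_n = 1/√(LC) = 1/√(15.7 mH · 11.7 µF) = 2330 rad/s.
ζ = (R/2)·√(C/L) = (14.4/2)·√(11.7 µF/15.7 mH) = 0.197.
ω_d = ω_n√(1−ζ²) = 2290 rad/s. t_p = π/ω_d = 0.00137 s.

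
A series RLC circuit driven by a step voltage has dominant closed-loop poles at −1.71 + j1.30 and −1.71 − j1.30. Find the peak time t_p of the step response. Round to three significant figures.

t_p ≈ 2.42 s

t_p = π/ω_d with ω_d = 1.30 (the imaginary part), so t_p = 2.42 s.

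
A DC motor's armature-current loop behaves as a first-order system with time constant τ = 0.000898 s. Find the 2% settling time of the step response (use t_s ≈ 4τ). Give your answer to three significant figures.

t_s ≈ 0.00359 s

t_s ≈ 4τ = 0.00359 s.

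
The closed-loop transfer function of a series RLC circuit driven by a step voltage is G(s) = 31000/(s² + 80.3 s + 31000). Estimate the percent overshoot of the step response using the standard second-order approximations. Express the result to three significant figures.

%OS ≈ 47.9%

Matching coefficients with s² + 2ζω_n s + ω_n² gives ω_n² = 31000 ⇒ ω_n = 176 rad/s, and ζ = 80.3/(2ω_n) = 0.228.
%OS = 100 e^{−πζ/√(1−ζ²)} with ζ = 0.228 gives 47.9%.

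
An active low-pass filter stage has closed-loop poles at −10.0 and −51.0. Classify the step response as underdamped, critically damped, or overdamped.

overdamped

Since the poles are distinct, negative and real, the response is overdamped.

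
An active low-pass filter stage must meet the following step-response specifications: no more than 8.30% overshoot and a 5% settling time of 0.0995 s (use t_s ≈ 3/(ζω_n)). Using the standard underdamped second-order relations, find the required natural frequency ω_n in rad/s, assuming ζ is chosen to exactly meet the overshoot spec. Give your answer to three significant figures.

Inverting the overshoot relation: ζ = |ln 0.0830|/√(π² + ln²0.0830) = 0.621.
Then ω_n = 3/(ζ t_s) = 3/(0.621 × 0.0995) = 48.6 rad/s.

ω_n ≈ 48.6 rad/s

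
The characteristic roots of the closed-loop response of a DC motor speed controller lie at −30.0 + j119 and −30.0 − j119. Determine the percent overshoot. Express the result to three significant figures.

The poles are at −σ ± jω_d with σ = 30.0 and ω_d = 119, so ω_n = √(σ²+ω_d²) = 123 rad/s and ζ = σ/ω_n = 0.244.
%OS = 100·exp(−πζ/√(1−ζ²)) = 45.3%.

%OS ≈ 45.3%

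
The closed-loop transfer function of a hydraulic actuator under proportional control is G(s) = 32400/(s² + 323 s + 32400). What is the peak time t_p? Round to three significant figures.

Comparing the denominator to s² + 2ζω_n s + ω_n²: ω_n = √32400 = 180 rad/s, and 2ζω_n = 323 so ζ = 323/(2·180) = 0.897.
ω_d = ω_n√(1−ζ²) = 79.5 rad/s. Then t_p = π/ω_d = 0.0395 s.

t_p ≈ 0.0395 s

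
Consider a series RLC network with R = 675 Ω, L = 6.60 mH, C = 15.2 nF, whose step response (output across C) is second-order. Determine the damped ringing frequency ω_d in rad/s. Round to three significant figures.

ω_d ≈ 85800 rad/s

For a series RLC circuit (capacitor voltage as output), ω_n = 1/√(LC) = 1/√(6.60 mH · 15.2 nF) = 99800 rad/s.
ζ = (R/2)·√(C/L) = (675/2)·√(15.2 nF/6.60 mH) = 0.512.
ω_d = ω_n√(1−ζ²) = 85800 rad/s.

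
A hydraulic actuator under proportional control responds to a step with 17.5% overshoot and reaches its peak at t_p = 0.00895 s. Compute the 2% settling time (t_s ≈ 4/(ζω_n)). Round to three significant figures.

From the overshoot, ζ = −ln(OS)/√(π²+ln²(OS)) = 0.485.
t_p = π/ω_d ⇒ ω_d = 351 rad/s; then ω_n = ω_d/√(1−ζ²) = 401 rad/s.
t_s ≈ 4/(ζω_n) = 4/(0.485·401) = 0.0205 s.

t_s ≈ 0.0205 s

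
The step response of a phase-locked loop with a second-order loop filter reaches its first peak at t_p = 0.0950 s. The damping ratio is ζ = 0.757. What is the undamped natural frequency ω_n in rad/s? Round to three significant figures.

Peak time t_p = π/ω_d, so ω_d = π/t_p = π/0.0950 = 33.1 rad/s.
ω_n = ω_d/√(1−ζ²) = 33.1/√0.427 = 50.6 rad/s.

ω_n ≈ 50.6 rad/s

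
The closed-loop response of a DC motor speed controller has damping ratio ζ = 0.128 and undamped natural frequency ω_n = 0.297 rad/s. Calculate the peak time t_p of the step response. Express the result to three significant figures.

The damped frequency is ω_d = ω_n√(1−ζ²) = 0.297·√(1−0.0164) = 0.295 rad/s.
Peak time t_p = π/ω_d = π/0.295 = 10.7 s.

t_p ≈ 10.7 s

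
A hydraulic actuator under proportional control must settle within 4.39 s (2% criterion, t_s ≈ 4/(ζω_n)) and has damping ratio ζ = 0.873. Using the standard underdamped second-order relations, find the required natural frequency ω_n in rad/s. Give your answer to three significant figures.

ω_n ≈ 1.04 rad/s

Rearranging t_s ≈ 4/(ζω_n) gives ω_n = 4/(ζ·t_s) = 4/(0.873 × 4.39) = 1.04 rad/s.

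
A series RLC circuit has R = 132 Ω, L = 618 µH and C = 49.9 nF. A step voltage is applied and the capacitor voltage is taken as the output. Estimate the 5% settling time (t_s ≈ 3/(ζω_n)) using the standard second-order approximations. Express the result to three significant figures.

For a series RLC circuit (capacitor voltage as output), ω_n = 1/√(LC) = 1/√(618 µH · 49.9 nF) = 180000 rad/s.
ζ = (R/2)·√(C/L) = (132/2)·√(49.9 nF/618 µH) = 0.593.
t_s ≈ 3/(ζω_n) = 0.0000281 s.

t_s ≈ 0.0000281 s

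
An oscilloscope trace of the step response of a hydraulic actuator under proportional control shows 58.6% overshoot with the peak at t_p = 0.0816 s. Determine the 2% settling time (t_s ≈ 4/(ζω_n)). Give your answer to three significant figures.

t_s ≈ 0.611 s

From the overshoot, ζ = −ln(OS)/√(π²+ln²(OS)) = 0.168.
t_p = π/ω_d ⇒ ω_d = 38.5 rad/s; then ω_n = ω_d/√(1−ζ²) = 39.1 rad/s.
t_s ≈ 4/(ζω_n) = 4/(0.168·39.1) = 0.611 s.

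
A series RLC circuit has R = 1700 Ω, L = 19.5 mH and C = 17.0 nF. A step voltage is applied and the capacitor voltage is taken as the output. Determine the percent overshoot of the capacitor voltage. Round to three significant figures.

For a series RLC circuit (capacitor voltage as output), ω_n = 1/√(LC) = 1/√(19.5 mH · 17.0 nF) = 54900 rad/s.
ζ = (R/2)·√(C/L) = (1700/2)·√(17.0 nF/19.5 mH) = 0.794.
%OS = 100·exp(−πζ/√(1−ζ²)) = 1.66%.

%OS ≈ 1.66%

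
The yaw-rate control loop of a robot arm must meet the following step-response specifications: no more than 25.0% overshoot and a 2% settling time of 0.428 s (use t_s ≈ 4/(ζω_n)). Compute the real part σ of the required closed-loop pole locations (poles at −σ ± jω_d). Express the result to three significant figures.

σ ≈ 9.35

The settling-time spec alone fixes σ = ζω_n = 4/t_s = 4/0.428 = 9.35.
(Overshoot then fixes ζ = 0.404 and hence ω_d = σ·√(1−ζ²)/ζ = 21.2 rad/s.)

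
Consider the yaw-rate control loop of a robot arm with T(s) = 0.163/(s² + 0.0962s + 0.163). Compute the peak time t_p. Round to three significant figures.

t_p ≈ 7.84 s

Matching coefficients with s² + 2ζω_n s + ω_n² gives ω_n² = 0.163 ⇒ ω_n = 0.404 rad/s, and ζ = 0.0962/(2ω_n) = 0.119.
ω_d = ω_n√(1−ζ²) = 0.401 rad/s. Then t_p = π/ω_d = 7.84 s.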